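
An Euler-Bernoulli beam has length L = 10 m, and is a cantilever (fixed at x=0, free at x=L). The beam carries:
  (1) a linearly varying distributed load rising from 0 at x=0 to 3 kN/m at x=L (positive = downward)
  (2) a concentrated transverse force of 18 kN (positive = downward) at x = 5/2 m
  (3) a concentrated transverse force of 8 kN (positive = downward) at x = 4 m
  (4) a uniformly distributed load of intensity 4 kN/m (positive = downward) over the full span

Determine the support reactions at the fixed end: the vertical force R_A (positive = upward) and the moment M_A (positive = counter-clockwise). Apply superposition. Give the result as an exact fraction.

Load 1 — triangular load w₀=3 kN/m (0→w₀ over full span):
  R_A = w₀L/2 = 3·10/2 = 15 kN
  M_A = w₀L²/3 = 3·10²/3 = 100 kN·m
Load 2 — point force P=18 kN at a=5/2 m (b=L-a=15/2):
  R_A = P = 18 kN
  M_A = Pa = 18·(5/2) = 45 kN·m
Load 3 — point force P=8 kN at a=4 m (b=L-a=6):
  R_A = P = 8 kN
  M_A = Pa = 8·4 = 32 kN·m
Load 4 — uniform load w=4 kN/m over full span:
  R_A = wL = 4·10 = 40 kN
  M_A = wL²/2 = 4·10²/2 = 200 kN·m
Superposition: R_A = 81 kN, M_A = 377 kN·m

R_A = 81 kN, M_A = 377 kN·m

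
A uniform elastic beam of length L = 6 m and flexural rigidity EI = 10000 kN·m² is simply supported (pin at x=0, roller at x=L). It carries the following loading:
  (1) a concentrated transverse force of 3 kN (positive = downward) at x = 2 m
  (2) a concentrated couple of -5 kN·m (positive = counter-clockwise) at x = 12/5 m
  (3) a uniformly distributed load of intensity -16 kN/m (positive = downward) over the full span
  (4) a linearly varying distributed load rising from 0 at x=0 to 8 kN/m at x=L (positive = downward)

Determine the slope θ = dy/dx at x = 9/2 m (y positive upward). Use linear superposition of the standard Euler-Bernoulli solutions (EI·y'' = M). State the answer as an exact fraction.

Load 1 — point force P=3 kN at a=2 m (b=L-a=4):
  θ_1 = -Pa(2L²-6Lx+3x²+a²)/(6LEI)  [x>a] = -3·2·(2·6²-6·6·(9/2)+3·(9/2)²+2²)/(6·6·10000) = 101/240000 rad
Load 2 — applied couple M₀=-5 kN·m at a=12/5 m (b=L-a=18/5):
  θ_2 = (M₀x²/(2L)-M₀(x-a)+C₁)/EI  [x>a] with C₁=M₀(3b²-L²)/(6L)=-2/5 = ((-5)·(9/2)²/(2·6)-(-5)·((9/2)-(12/5))+(-2/5))/10000 = 133/800000 rad
Load 3 — uniform load w=-16 kN/m over full span:
  θ_3 = -w(L³-6Lx²+4x³)/(24EI) = -(-16)·(6³-6·6·(9/2)²+4·(9/2)³)/(24·10000) = -99/10000 rad
Load 4 — triangular load w₀=8 kN/m (0→w₀ over full span):
  θ_4 = -w₀(7L⁴-30L²x²+15x⁴)/(360LEI) = -8·(7·6⁴-30·6²·(9/2)²+15·(9/2)⁴)/(360·6·10000) = 3939/1600000 rad
Superposition: θ = Σ θ_i = -6577/960000 rad ≈ -0.006851 rad

θ(9/2) = -6577/960000 rad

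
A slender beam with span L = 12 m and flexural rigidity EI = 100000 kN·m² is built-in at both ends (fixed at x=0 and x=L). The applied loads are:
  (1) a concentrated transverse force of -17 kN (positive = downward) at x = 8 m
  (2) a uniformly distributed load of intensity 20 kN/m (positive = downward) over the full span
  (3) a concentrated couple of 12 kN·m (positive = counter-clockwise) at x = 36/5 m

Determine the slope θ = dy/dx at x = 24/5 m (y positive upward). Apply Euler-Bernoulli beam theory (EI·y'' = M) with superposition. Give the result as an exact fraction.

θ(24/5) = -2311/1953125 rad

Load 1 — point force P=-17 kN at a=8 m (b=L-a=4):
  θ_1 = -Pb²x(2aL-(3a+b)x)/(2L³EI)  [x≤a] = -(-17)·4²·(24/5)·(2·8·12-(3·8+4)·(24/5))/(2·12³·100000) = 17/78125 rad
Load 2 — uniform load w=20 kN/m over full span:
  θ_2 = -wx(L-x)(L-2x)/(12EI) = -20·(24/5)·(12-(24/5))·(12-2·(24/5))/(12·100000) = -108/78125 rad
Load 3 — applied couple M₀=12 kN·m at a=36/5 m (b=L-a=24/5):
  θ_3 = (R_Ax²/2 - M_Ax)/EI  [x≤a] with R_A=36/25, M_A=96/25 = ((36/25)·(24/5)²/2 - (96/25)·(24/5))/100000 = -36/1953125 rad
Superposition: θ = Σ θ_i = -2311/1953125 rad ≈ -0.001183 rad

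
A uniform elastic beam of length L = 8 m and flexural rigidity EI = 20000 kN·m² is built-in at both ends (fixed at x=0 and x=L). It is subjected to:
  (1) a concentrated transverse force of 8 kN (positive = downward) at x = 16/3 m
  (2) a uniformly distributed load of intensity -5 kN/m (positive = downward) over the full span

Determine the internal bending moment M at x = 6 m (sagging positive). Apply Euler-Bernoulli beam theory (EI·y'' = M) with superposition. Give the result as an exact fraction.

Load 1 — point force P=8 kN at a=16/3 m (b=L-a=8/3):
  M_1 = Pa²(a+3b)(L-x)/L³ - Pa²b/L²  [x>a] = 8·(16/3)²·((16/3)+3·(8/3))·(8-6)/8³ - 8·(16/3)²·(8/3)/8² = 64/27 kN·m
Load 2 — uniform load w=-5 kN/m over full span:
  M_2 = wLx/2 - wL²/12 - wx²/2 = (-5)·8·6/2 - (-5)·8²/12 - (-5)·6²/2 = -10/3 kN·m
Superposition: M = Σ M_i = -26/27 kN·m ≈ -0.962963 kN·m

M(6) = -26/27 kN·m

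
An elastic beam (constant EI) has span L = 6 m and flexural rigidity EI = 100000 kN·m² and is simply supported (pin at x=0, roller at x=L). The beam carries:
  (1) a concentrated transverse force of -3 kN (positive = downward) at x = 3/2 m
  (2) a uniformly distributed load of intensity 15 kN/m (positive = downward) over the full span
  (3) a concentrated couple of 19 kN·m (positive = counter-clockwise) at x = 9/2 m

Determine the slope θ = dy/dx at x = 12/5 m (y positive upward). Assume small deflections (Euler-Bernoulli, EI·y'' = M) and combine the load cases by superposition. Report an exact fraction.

θ(12/5) = -36509/80000000 rad

Load 1 — point force P=-3 kN at a=3/2 m (b=L-a=9/2):
  θ_1 = -Pa(2L²-6Lx+3x²+a²)/(6LEI)  [x>a] = -(-3)·(3/2)·(2·6²-6·6·(12/5)+3·(12/5)²+(3/2)²)/(6·6·100000) = 513/80000000 rad
Load 2 — uniform load w=15 kN/m over full span:
  θ_2 = -w(L³-6Lx²+4x³)/(24EI) = -15·(6³-6·6·(12/5)²+4·(12/5)³)/(24·100000) = -999/2500000 rad
Load 3 — applied couple M₀=19 kN·m at a=9/2 m (b=L-a=3/2):
  θ_3 = (M₀x²/(2L)+C₁)/EI  [x≤a] with C₁=M₀(3b²-L²)/(6L)=-247/16 = (19·(12/5)²/(2·6)+(-247/16))/100000 = -2527/40000000 rad
Superposition: θ = Σ θ_i = -36509/80000000 rad ≈ -0.000456 rad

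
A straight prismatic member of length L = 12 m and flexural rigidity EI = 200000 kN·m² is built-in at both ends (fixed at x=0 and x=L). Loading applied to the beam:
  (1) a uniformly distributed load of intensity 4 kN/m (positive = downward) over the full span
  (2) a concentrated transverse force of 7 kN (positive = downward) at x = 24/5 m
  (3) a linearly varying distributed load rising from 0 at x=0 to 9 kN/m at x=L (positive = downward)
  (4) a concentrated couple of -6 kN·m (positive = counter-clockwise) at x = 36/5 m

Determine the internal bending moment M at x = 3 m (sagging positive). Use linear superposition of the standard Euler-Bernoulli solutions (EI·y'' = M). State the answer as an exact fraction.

M(3) = 9297/1000 kN·m

Load 1 — uniform load w=4 kN/m over full span:
  M_1 = wLx/2 - wL²/12 - wx²/2 = 4·12·3/2 - 4·12²/12 - 4·3²/2 = 6 kN·m
Load 2 — point force P=7 kN at a=24/5 m (b=L-a=36/5):
  M_2 = Pb²(3a+b)x/L³ - Pab²/L²  [x≤a] = 7·(36/5)²·(3·(24/5)+(36/5))·3/12³ - 7·(24/5)·(36/5)²/12² = 189/125 kN·m
Load 3 — triangular load w₀=9 kN/m (0→w₀ over full span):
  M_3 = 3w₀Lx/20 - w₀L²/30 - w₀x³/(6L) = 3·9·12·3/20 - 9·12²/30 - 9·3³/(6·12) = 81/40 kN·m
Load 4 — applied couple M₀=-6 kN·m at a=36/5 m (b=L-a=24/5):
  M_4 = R_Ax - M_A  [x≤a] with R_A=-18/25, M_A=-48/25 = (-18/25)·3 - (-48/25) = -6/25 kN·m
Superposition: M = Σ M_i = 9297/1000 kN·m ≈ 9.297000 kN·m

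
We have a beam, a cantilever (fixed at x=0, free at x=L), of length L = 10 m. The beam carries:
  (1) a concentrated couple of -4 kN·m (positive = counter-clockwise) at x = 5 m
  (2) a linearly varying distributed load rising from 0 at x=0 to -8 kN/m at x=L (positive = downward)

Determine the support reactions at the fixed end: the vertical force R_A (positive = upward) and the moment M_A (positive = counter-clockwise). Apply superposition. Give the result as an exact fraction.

R_A = -40 kN, M_A = -788/3 kN·m

Load 1 — applied couple M₀=-4 kN·m at a=5 m (b=L-a=5):
  R_A = 0 kN
  M_A = -M₀ = -(-4) = 4 kN·m
Load 2 — triangular load w₀=-8 kN/m (0→w₀ over full span):
  R_A = w₀L/2 = (-8)·10/2 = -40 kN
  M_A = w₀L²/3 = (-8)·10²/3 = -800/3 kN·m
Superposition: R_A = -40 kN, M_A = -788/3 kN·m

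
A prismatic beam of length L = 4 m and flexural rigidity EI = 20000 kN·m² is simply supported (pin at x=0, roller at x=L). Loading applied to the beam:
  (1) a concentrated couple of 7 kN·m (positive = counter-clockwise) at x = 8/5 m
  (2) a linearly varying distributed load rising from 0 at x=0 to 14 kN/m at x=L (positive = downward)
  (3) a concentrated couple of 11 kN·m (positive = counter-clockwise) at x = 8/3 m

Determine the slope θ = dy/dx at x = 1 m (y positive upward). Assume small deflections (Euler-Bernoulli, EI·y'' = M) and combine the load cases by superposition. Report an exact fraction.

θ(1) = -54601/72000000 rad

Load 1 — applied couple M₀=7 kN·m at a=8/5 m (b=L-a=12/5):
  θ_1 = (M₀x²/(2L)+C₁)/EI  [x≤a] with C₁=M₀(3b²-L²)/(6L)=28/75 = (7·1²/(2·4)+(28/75))/20000 = 749/12000000 rad
Load 2 — triangular load w₀=14 kN/m (0→w₀ over full span):
  θ_2 = -w₀(7L⁴-30L²x²+15x⁴)/(360LEI) = -14·(7·4⁴-30·4²·1²+15·1⁴)/(360·4·20000) = -9289/14400000 rad
Load 3 — applied couple M₀=11 kN·m at a=8/3 m (b=L-a=4/3):
  θ_3 = (M₀x²/(2L)+C₁)/EI  [x≤a] with C₁=M₀(3b²-L²)/(6L)=-44/9 = (11·1²/(2·4)+(-44/9))/20000 = -253/1440000 rad
Superposition: θ = Σ θ_i = -54601/72000000 rad ≈ -0.000758 rad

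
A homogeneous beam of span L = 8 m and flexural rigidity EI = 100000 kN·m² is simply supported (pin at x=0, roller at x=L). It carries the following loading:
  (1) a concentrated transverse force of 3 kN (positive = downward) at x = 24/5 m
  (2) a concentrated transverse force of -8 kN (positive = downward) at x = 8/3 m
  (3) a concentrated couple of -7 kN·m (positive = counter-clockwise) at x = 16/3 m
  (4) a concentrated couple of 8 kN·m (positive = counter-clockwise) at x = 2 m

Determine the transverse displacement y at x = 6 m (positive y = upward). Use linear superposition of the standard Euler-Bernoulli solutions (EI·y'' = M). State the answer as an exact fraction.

Load 1 — point force P=3 kN at a=24/5 m (b=L-a=16/5):
  y_1 = -Pa(L-x)(2Lx-a²-x²)/(6LEI)  [x>a] = -3·(24/5)·(8-6)·(2·8·6-(24/5)²-6²)/(6·8·100000) = -693/3125000 m
Load 2 — point force P=-8 kN at a=8/3 m (b=L-a=16/3):
  y_2 = -Pa(L-x)(2Lx-a²-x²)/(6LEI)  [x>a] = -(-8)·(8/3)·(8-6)·(2·8·6-(8/3)²-6²)/(6·8·100000) = 119/253125 m
Load 3 — applied couple M₀=-7 kN·m at a=16/3 m (b=L-a=8/3):
  y_3 = (M₀x³/(6L)-M₀(x-a)²/2+C₁x)/EI  [x>a] with C₁=M₀(3b²-L²)/(6L)=56/9 = ((-7)·6³/(6·8)-(-7)·(6-(16/3))²/2+(56/9)·6)/100000 = 133/1800000 m
Load 4 — applied couple M₀=8 kN·m at a=2 m (b=L-a=6):
  y_4 = (M₀x³/(6L)-M₀(x-a)²/2+C₁x)/EI  [x>a] with C₁=M₀(3b²-L²)/(6L)=22/3 = (8·6³/(6·8)-8·(6-2)²/2+(22/3)·6)/100000 = 1/6250 m
Superposition: y = Σ y_i = 976561/2025000000 m ≈ 0.000482 m

y(6) = 976561/2025000000 m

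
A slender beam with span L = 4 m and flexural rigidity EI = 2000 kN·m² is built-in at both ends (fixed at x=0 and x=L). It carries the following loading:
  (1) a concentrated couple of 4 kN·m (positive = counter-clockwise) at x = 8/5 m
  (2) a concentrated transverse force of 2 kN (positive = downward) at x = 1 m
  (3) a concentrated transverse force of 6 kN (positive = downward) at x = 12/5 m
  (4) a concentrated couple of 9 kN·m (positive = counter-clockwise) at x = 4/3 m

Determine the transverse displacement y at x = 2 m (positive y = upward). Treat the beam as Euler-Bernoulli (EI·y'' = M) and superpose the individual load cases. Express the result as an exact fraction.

Load 1 — applied couple M₀=4 kN·m at a=8/5 m (b=L-a=12/5):
  y_1 = (R_Ax³/6 - M_Ax²/2 - M₀(x-a)²/2)/EI  [x>a] with R_A=36/25, M_A=12/25 = ((36/25)·2³/6 - (12/25)·2²/2 - 4·(2-(8/5))²/2)/2000 = 1/3125 m
Load 2 — point force P=2 kN at a=1 m (b=L-a=3):
  y_2 = -Pa²(L-x)²(3bL-(3b+a)(L-x))/(6L³EI)  [x>a] = -2·1²·(4-2)²·(3·3·4-(3·3+1)·(4-2))/(6·4³·2000) = -1/6000 m
Load 3 — point force P=6 kN at a=12/5 m (b=L-a=8/5):
  y_3 = -Pb²x²(3aL-(3a+b)x)/(6L³EI)  [x≤a] = -6·(8/5)²·2²·(3·(12/5)·4-(3·(12/5)+(8/5))·2)/(6·4³·2000) = -14/15625 m
Load 4 — applied couple M₀=9 kN·m at a=4/3 m (b=L-a=8/3):
  y_4 = (R_Ax³/6 - M_Ax²/2 - M₀(x-a)²/2)/EI  [x>a] with R_A=3, M_A=0 = (3·2³/6 - 0·2²/2 - 9·(2-(4/3))²/2)/2000 = 1/1000 m
Superposition: y = Σ y_i = 193/750000 m ≈ 0.000257 m

y(2) = 193/750000 m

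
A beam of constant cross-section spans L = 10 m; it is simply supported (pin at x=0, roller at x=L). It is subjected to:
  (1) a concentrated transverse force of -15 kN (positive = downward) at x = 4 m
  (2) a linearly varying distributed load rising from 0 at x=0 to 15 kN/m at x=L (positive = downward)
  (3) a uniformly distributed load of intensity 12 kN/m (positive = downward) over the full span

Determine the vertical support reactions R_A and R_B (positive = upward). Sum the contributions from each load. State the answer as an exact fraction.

Load 1 — point force P=-15 kN at a=4 m (b=L-a=6):
  R_A = Pb/L = (-15)·6/10 = -9 kN
  R_B = Pa/L = (-15)·4/10 = -6 kN
Load 2 — triangular load w₀=15 kN/m (0→w₀ over full span):
  R_A = w₀L/6 = 15·10/6 = 25 kN
  R_B = w₀L/3 = 15·10/3 = 50 kN
Load 3 — uniform load w=12 kN/m over full span:
  R_A = wL/2 = 12·10/2 = 60 kN
  R_B = wL/2 = 12·10/2 = 60 kN
Superposition: R_A = 76 kN, R_B = 104 kN

R_A = 76 kN, R_B = 104 kN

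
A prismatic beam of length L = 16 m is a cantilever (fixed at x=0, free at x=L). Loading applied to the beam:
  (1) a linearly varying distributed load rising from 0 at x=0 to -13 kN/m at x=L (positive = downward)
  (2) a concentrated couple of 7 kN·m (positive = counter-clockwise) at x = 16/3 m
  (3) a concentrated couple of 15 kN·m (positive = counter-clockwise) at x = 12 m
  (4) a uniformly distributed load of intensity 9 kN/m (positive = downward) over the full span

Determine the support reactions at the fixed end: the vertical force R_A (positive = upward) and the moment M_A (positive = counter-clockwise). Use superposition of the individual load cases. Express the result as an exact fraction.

Load 1 — triangular load w₀=-13 kN/m (0→w₀ over full span):
  R_A = w₀L/2 = (-13)·16/2 = -104 kN
  M_A = w₀L²/3 = (-13)·16²/3 = -3328/3 kN·m
Load 2 — applied couple M₀=7 kN·m at a=16/3 m (b=L-a=32/3):
  R_A = 0 kN
  M_A = -M₀ = -7 kN·m
Load 3 — applied couple M₀=15 kN·m at a=12 m (b=L-a=4):
  R_A = 0 kN
  M_A = -M₀ = -15 kN·m
Load 4 — uniform load w=9 kN/m over full span:
  R_A = wL = 9·16 = 144 kN
  M_A = wL²/2 = 9·16²/2 = 1152 kN·m
Superposition: R_A = 40 kN, M_A = 62/3 kN·m

R_A = 40 kN, M_A = 62/3 kN·m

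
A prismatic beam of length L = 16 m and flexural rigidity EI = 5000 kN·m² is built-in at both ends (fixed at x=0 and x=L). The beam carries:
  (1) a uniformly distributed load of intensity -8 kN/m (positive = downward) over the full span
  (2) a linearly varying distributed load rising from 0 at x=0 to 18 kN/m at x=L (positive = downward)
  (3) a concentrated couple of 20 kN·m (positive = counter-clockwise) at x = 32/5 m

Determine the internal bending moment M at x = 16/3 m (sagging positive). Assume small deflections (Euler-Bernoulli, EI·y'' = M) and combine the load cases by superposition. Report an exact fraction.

Load 1 — uniform load w=-8 kN/m over full span:
  M_1 = wLx/2 - wL²/12 - wx²/2 = (-8)·16·(16/3)/2 - (-8)·16²/12 - (-8)·(16/3)²/2 = -512/9 kN·m
Load 2 — triangular load w₀=18 kN/m (0→w₀ over full span):
  M_2 = 3w₀Lx/20 - w₀L²/30 - w₀x³/(6L) = 3·18·16·(16/3)/20 - 18·16²/30 - 18·(16/3)³/(6·16) = 2176/45 kN·m
Load 3 — applied couple M₀=20 kN·m at a=32/5 m (b=L-a=48/5):
  M_3 = R_Ax - M_A  [x≤a] with R_A=9/5, M_A=12/5 = (9/5)·(16/3) - (12/5) = 36/5 kN·m
Superposition: M = Σ M_i = -4/3 kN·m ≈ -1.333333 kN·m

M(16/3) = -4/3 kN·m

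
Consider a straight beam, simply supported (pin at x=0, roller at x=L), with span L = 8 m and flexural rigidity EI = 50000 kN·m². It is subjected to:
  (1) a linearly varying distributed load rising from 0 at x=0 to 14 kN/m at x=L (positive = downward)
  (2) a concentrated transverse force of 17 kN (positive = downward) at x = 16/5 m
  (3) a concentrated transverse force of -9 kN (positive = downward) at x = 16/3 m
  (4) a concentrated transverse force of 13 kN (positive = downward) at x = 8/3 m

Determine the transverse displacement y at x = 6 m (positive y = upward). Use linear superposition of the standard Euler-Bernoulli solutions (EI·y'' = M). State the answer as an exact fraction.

Load 1 — triangular load w₀=14 kN/m (0→w₀ over full span):
  y_1 = -w₀x(7L⁴-10L²x²+3x⁴)/(360LEI) = -14·6·(7·8⁴-10·8²·6²+3·6⁴)/(360·8·50000) = -833/150000 m
Load 2 — point force P=17 kN at a=16/5 m (b=L-a=24/5):
  y_2 = -Pa(L-x)(2Lx-a²-x²)/(6LEI)  [x>a] = -17·(16/5)·(8-6)·(2·8·6-(16/5)²-6²)/(6·8·50000) = -5287/2343750 m
Load 3 — point force P=-9 kN at a=16/3 m (b=L-a=8/3):
  y_3 = -Pa(L-x)(2Lx-a²-x²)/(6LEI)  [x>a] = -(-9)·(16/3)·(8-6)·(2·8·6-(16/3)²-6²)/(6·8·50000) = 71/56250 m
Load 4 — point force P=13 kN at a=8/3 m (b=L-a=16/3):
  y_4 = -Pa(L-x)(2Lx-a²-x²)/(6LEI)  [x>a] = -13·(8/3)·(8-6)·(2·8·6-(8/3)²-6²)/(6·8·50000) = -1547/1012500 m
Superposition: y = Σ y_i = -4087867/506250000 m ≈ -0.008075 m

y(6) = -4087867/506250000 m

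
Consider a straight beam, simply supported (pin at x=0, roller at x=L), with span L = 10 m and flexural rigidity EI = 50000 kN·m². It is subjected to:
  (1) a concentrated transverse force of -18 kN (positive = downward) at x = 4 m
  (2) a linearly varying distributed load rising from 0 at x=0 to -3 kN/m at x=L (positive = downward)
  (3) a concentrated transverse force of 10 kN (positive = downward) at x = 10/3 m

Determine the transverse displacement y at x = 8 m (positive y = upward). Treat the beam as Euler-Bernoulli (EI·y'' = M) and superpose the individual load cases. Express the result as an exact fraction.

y(8) = 27793/6328125 m

Load 1 — point force P=-18 kN at a=4 m (b=L-a=6):
  y_1 = -Pa(L-x)(2Lx-a²-x²)/(6LEI)  [x>a] = -(-18)·4·(10-8)·(2·10·8-4²-8²)/(6·10·50000) = 12/3125 m
Load 2 — triangular load w₀=-3 kN/m (0→w₀ over full span):
  y_2 = -w₀x(7L⁴-10L²x²+3x⁴)/(360LEI) = -(-3)·8·(7·10⁴-10·10²·8²+3·8⁴)/(360·10·50000) = 381/156250 m
Load 3 — point force P=10 kN at a=10/3 m (b=L-a=20/3):
  y_3 = -Pa(L-x)(2Lx-a²-x²)/(6LEI)  [x>a] = -10·(10/3)·(10-8)·(2·10·8-(10/3)²-8²)/(6·10·50000) = -191/101250 m
Superposition: y = Σ y_i = 27793/6328125 m ≈ 0.004392 m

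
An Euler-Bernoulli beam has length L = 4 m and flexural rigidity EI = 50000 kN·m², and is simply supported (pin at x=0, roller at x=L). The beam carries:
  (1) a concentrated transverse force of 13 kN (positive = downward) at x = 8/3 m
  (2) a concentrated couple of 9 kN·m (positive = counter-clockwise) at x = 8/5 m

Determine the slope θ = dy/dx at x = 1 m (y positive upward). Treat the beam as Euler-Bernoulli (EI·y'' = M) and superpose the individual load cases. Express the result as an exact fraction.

Load 1 — point force P=13 kN at a=8/3 m (b=L-a=4/3):
  θ_1 = -Pb(L²-b²-3x²)/(6LEI)  [x≤a] = -13·(4/3)·(4²-(4/3)²-3·1²)/(6·4·50000) = -1313/8100000 rad
Load 2 — applied couple M₀=9 kN·m at a=8/5 m (b=L-a=12/5):
  θ_2 = (M₀x²/(2L)+C₁)/EI  [x≤a] with C₁=M₀(3b²-L²)/(6L)=12/25 = (9·1²/(2·4)+(12/25))/50000 = 321/10000000 rad
Superposition: θ = Σ θ_i = -105299/810000000 rad ≈ -0.000130 rad

θ(1) = -105299/810000000 rad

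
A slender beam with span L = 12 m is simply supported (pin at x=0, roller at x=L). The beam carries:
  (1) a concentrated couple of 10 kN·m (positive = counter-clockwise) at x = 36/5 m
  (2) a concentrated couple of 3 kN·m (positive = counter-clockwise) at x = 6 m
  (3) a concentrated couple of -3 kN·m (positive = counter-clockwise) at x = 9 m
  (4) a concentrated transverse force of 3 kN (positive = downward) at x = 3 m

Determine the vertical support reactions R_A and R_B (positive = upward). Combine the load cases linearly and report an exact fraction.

R_A = 37/12 kN, R_B = -1/12 kN

Load 1 — applied couple M₀=10 kN·m at a=36/5 m (b=L-a=24/5):
  R_A = M₀/L = 10/12 = 5/6 kN
  R_B = -M₀/L = -10/12 = -5/6 kN
Load 2 — applied couple M₀=3 kN·m at a=6 m (b=L-a=6):
  R_A = M₀/L = 3/12 = 1/4 kN
  R_B = -M₀/L = -3/12 = -1/4 kN
Load 3 — applied couple M₀=-3 kN·m at a=9 m (b=L-a=3):
  R_A = M₀/L = (-3)/12 = -1/4 kN
  R_B = -M₀/L = -(-3)/12 = 1/4 kN
Load 4 — point force P=3 kN at a=3 m (b=L-a=9):
  R_A = Pb/L = 3·9/12 = 9/4 kN
  R_B = Pa/L = 3·3/12 = 3/4 kN
Superposition: R_A = 37/12 kN, R_B = -1/12 kN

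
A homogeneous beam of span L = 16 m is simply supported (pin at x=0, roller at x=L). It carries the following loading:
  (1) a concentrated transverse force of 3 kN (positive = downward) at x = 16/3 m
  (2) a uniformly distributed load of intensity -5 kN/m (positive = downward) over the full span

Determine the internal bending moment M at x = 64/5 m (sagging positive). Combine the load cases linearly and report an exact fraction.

M(64/5) = -496/5 kN·m

Load 1 — point force P=3 kN at a=16/3 m (b=L-a=32/3):
  M_1 = Pa(L-x)/L  [x>a] = 3·(16/3)·(16-(64/5))/16 = 16/5 kN·m
Load 2 — uniform load w=-5 kN/m over full span:
  M_2 = wx(L-x)/2 = (-5)·(64/5)·(16-(64/5))/2 = -512/5 kN·m
Superposition: M = Σ M_i = -496/5 kN·m ≈ -99.200000 kN·m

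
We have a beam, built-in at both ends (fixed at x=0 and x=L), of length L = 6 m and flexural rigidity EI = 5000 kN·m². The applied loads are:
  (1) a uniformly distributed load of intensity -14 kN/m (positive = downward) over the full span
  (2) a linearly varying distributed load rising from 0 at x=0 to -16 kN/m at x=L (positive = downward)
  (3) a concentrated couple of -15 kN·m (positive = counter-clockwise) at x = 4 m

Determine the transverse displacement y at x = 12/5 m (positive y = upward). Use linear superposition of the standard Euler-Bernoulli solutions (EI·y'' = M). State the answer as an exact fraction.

Load 1 — uniform load w=-14 kN/m over full span:
  y_1 = -wx²(L-x)²/(24EI) = -(-14)·(12/5)²·(6-(12/5))²/(24·5000) = 3402/390625 m
Load 2 — triangular load w₀=-16 kN/m (0→w₀ over full span):
  y_2 = -w₀x²(L-x)²(x+2L)/(120LEI) = -(-16)·(12/5)²·(6-(12/5))²·((12/5)+2·6)/(120·6·5000) = 46656/9765625 m
Load 3 — applied couple M₀=-15 kN·m at a=4 m (b=L-a=2):
  y_3 = (R_Ax³/6 - M_Ax²/2)/EI  [x≤a] with R_A=-10/3, M_A=-5 = ((-10/3)·(12/5)³/6 - (-5)·(12/5)²/2)/5000 = 21/15625 m
Superposition: y = Σ y_i = 144831/9765625 m ≈ 0.014831 m

y(12/5) = 144831/9765625 m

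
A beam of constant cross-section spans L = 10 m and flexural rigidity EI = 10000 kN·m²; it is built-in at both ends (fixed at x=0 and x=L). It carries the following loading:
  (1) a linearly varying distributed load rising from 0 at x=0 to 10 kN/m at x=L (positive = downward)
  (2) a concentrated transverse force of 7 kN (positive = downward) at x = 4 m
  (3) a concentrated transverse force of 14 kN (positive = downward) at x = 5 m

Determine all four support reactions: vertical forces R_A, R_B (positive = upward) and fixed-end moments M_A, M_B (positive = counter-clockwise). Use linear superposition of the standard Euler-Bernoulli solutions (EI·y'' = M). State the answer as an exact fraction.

R_A = 3317/125 kN, M_A = 9137/150 kN·m, R_B = 5558/125 kN, M_B = -3711/50 kN·m

Load 1 — triangular load w₀=10 kN/m (0→w₀ over full span):
  R_A = 3w₀L/20 = 3·10·10/20 = 15 kN
  M_A = w₀L²/30 = 10·10²/30 = 100/3 kN·m
  R_B = 7w₀L/20 = 7·10·10/20 = 35 kN
  M_B = -w₀L²/20 = -10·10²/20 = -50 kN·m
Load 2 — point force P=7 kN at a=4 m (b=L-a=6):
  R_A = Pb²(3a+b)/L³ = 7·6²·(3·4+6)/10³ = 567/125 kN
  M_A = Pab²/L² = 7·4·6²/10² = 252/25 kN·m
  R_B = Pa²(a+3b)/L³ = 7·4²·(4+3·6)/10³ = 308/125 kN
  M_B = -Pa²b/L² = -7·4²·6/10² = -168/25 kN·m
Load 3 — point force P=14 kN at a=5 m (b=L-a=5):
  R_A = Pb²(3a+b)/L³ = 14·5²·(3·5+5)/10³ = 7 kN
  M_A = Pab²/L² = 14·5·5²/10² = 35/2 kN·m
  R_B = Pa²(a+3b)/L³ = 14·5²·(5+3·5)/10³ = 7 kN
  M_B = -Pa²b/L² = -14·5²·5/10² = -35/2 kN·m
Superposition: R_A = 3317/125 kN, M_A = 9137/150 kN·m, R_B = 5558/125 kN, M_B = -3711/50 kN·m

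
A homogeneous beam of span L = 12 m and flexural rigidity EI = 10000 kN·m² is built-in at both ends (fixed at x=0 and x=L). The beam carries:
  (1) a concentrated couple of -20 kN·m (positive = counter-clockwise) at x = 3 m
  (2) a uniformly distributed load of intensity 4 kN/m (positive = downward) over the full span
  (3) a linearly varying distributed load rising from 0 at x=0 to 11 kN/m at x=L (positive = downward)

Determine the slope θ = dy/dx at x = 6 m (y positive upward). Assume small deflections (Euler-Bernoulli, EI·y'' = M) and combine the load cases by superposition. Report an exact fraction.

Load 1 — applied couple M₀=-20 kN·m at a=3 m (b=L-a=9):
  θ_1 = (R_Ax²/2 - M_Ax - M₀(x-a))/EI  [x>a] with R_A=-15/8, M_A=15/4 = ((-15/8)·6²/2 - (15/4)·6 - (-20)·(6-3))/10000 = 3/8000 rad
Load 2 — uniform load w=4 kN/m over full span:
  θ_2 = -wx(L-x)(L-2x)/(12EI) = -4·6·(12-6)·(12-2·6)/(12·10000) = 0 rad
Load 3 — triangular load w₀=11 kN/m (0→w₀ over full span):
  θ_3 = -w₀(2x(L-x)(L-2x)(x+2L)+x²(L-x)²)/(120LEI) = -11·(2·6·(12-6)·(12-2·6)·(6+2·12)+6²·(12-6)²)/(120·12·10000) = -99/100000 rad
Superposition: θ = Σ θ_i = -123/200000 rad ≈ -0.000615 rad

θ(6) = -123/200000 rad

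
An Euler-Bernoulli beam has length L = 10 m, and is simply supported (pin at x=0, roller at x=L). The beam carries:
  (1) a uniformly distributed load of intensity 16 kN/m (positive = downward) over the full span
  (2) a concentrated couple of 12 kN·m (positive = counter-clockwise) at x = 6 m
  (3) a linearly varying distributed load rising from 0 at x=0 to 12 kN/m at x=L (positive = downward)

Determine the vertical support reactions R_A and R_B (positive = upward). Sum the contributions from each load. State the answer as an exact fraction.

R_A = 506/5 kN, R_B = 594/5 kN

Load 1 — uniform load w=16 kN/m over full span:
  R_A = wL/2 = 16·10/2 = 80 kN
  R_B = wL/2 = 16·10/2 = 80 kN
Load 2 — applied couple M₀=12 kN·m at a=6 m (b=L-a=4):
  R_A = M₀/L = 12/10 = 6/5 kN
  R_B = -M₀/L = -12/10 = -6/5 kN
Load 3 — triangular load w₀=12 kN/m (0→w₀ over full span):
  R_A = w₀L/6 = 12·10/6 = 20 kN
  R_B = w₀L/3 = 12·10/3 = 40 kN
Superposition: R_A = 506/5 kN, R_B = 594/5 kN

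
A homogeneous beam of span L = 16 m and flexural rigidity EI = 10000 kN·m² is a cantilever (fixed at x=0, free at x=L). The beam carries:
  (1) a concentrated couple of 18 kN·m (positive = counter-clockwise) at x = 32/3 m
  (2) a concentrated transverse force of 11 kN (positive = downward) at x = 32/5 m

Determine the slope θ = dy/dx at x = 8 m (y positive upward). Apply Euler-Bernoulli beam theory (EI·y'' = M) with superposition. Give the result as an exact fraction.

θ(8) = -127/15625 rad

Load 1 — applied couple M₀=18 kN·m at a=32/3 m (b=L-a=16/3):
  θ_1 = M₀x/EI  [x≤a] = 18·8/10000 = 9/625 rad
Load 2 — point force P=11 kN at a=32/5 m (b=L-a=48/5):
  θ_2 = -Pa²/(2EI)  [x>a] = -11·(32/5)²/(2·10000) = -352/15625 rad
Superposition: θ = Σ θ_i = -127/15625 rad ≈ -0.008128 rad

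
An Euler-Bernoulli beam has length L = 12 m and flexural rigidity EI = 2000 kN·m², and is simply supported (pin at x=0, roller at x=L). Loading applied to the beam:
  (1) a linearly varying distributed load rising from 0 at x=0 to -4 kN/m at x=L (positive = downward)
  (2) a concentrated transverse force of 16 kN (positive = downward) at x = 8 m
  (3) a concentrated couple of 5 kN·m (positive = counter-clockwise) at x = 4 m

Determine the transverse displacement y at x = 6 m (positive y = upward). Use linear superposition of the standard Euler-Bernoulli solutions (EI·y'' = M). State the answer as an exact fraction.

y(6) = 223/6000 m

Load 1 — triangular load w₀=-4 kN/m (0→w₀ over full span):
  y_1 = -w₀x(7L⁴-10L²x²+3x⁴)/(360LEI) = -(-4)·6·(7·12⁴-10·12²·6²+3·6⁴)/(360·12·2000) = 27/100 m
Load 2 — point force P=16 kN at a=8 m (b=L-a=4):
  y_2 = -Pbx(L²-b²-x²)/(6LEI)  [x≤a] = -16·4·6·(12²-4²-6²)/(6·12·2000) = -92/375 m
Load 3 — applied couple M₀=5 kN·m at a=4 m (b=L-a=8):
  y_3 = (M₀x³/(6L)-M₀(x-a)²/2+C₁x)/EI  [x>a] with C₁=M₀(3b²-L²)/(6L)=10/3 = (5·6³/(6·12)-5·(6-4)²/2+(10/3)·6)/2000 = 1/80 m
Superposition: y = Σ y_i = 223/6000 m ≈ 0.037167 m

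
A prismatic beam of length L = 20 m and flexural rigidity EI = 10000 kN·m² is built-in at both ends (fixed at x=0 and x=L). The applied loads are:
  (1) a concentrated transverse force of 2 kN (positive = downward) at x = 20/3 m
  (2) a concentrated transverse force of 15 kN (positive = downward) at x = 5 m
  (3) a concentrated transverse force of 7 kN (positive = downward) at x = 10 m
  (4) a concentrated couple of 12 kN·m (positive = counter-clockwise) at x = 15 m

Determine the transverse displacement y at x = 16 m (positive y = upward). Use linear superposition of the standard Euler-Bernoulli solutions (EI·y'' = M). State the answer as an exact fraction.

y(16) = -189167/8100000 m

Load 1 — point force P=2 kN at a=20/3 m (b=L-a=40/3):
  y_1 = -Pa²(L-x)²(3bL-(3b+a)(L-x))/(6L³EI)  [x>a] = -2·(20/3)²·(20-16)²·(3·(40/3)·20-(3·(40/3)+(20/3))·(20-16))/(6·20³·10000) = -92/50625 m
Load 2 — point force P=15 kN at a=5 m (b=L-a=15):
  y_2 = -Pa²(L-x)²(3bL-(3b+a)(L-x))/(6L³EI)  [x>a] = -15·5²·(20-16)²·(3·15·20-(3·15+5)·(20-16))/(6·20³·10000) = -7/800 m
Load 3 — point force P=7 kN at a=10 m (b=L-a=10):
  y_3 = -Pa²(L-x)²(3bL-(3b+a)(L-x))/(6L³EI)  [x>a] = -7·10²·(20-16)²·(3·10·20-(3·10+10)·(20-16))/(6·20³·10000) = -77/7500 m
Load 4 — applied couple M₀=12 kN·m at a=15 m (b=L-a=5):
  y_4 = (R_Ax³/6 - M_Ax²/2 - M₀(x-a)²/2)/EI  [x>a] with R_A=27/40, M_A=15/4 = ((27/40)·16³/6 - (15/4)·16²/2 - 12·(16-15)²/2)/10000 = -63/25000 m
Superposition: y = Σ y_i = -189167/8100000 m ≈ -0.023354 m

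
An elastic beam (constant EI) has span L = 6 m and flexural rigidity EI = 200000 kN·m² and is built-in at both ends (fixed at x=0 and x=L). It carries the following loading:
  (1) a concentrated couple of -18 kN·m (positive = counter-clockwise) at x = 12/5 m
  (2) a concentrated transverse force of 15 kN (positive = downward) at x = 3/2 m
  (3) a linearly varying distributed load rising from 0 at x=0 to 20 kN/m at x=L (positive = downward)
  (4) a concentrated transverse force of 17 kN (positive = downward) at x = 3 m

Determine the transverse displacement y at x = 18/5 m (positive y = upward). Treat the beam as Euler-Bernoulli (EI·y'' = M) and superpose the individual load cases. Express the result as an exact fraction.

y(18/5) = -785871/2500000000 m

Load 1 — applied couple M₀=-18 kN·m at a=12/5 m (b=L-a=18/5):
  y_1 = (R_Ax³/6 - M_Ax²/2 - M₀(x-a)²/2)/EI  [x>a] with R_A=-108/25, M_A=-54/25 = ((-108/25)·(18/5)³/6 - (-54/25)·(18/5)²/2 - (-18)·((18/5)-(12/5))²/2)/200000 = -324/9765625 m
Load 2 — point force P=15 kN at a=3/2 m (b=L-a=9/2):
  y_2 = -Pa²(L-x)²(3bL-(3b+a)(L-x))/(6L³EI)  [x>a] = -15·(3/2)²·(6-(18/5))²·(3·(9/2)·6-(3·(9/2)+(3/2))·(6-(18/5)))/(6·6³·200000) = -27/800000 m
Load 3 — triangular load w₀=20 kN/m (0→w₀ over full span):
  y_3 = -w₀x²(L-x)²(x+2L)/(120LEI) = -20·(18/5)²·(6-(18/5))²·((18/5)+2·6)/(120·6·200000) = -3159/19531250 m
Load 4 — point force P=17 kN at a=3 m (b=L-a=3):
  y_4 = -Pa²(L-x)²(3bL-(3b+a)(L-x))/(6L³EI)  [x>a] = -17·3²·(6-(18/5))²·(3·3·6-(3·3+3)·(6-(18/5)))/(6·6³·200000) = -1071/12500000 m
Superposition: y = Σ y_i = -785871/2500000000 m ≈ -0.000314 m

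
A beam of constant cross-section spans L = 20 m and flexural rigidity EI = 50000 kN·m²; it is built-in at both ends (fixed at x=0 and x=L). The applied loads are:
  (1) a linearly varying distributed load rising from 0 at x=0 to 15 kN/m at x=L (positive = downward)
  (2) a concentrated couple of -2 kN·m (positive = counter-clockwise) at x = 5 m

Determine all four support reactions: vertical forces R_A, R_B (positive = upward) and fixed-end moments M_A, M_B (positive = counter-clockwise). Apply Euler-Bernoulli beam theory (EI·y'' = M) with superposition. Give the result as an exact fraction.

R_A = 3591/80 kN, M_A = 1603/8 kN·m, R_B = 8409/80 kN, M_B = -2405/8 kN·m

Load 1 — triangular load w₀=15 kN/m (0→w₀ over full span):
  R_A = 3w₀L/20 = 3·15·20/20 = 45 kN
  M_A = w₀L²/30 = 15·20²/30 = 200 kN·m
  R_B = 7w₀L/20 = 7·15·20/20 = 105 kN
  M_B = -w₀L²/20 = -15·20²/20 = -300 kN·m
Load 2 — applied couple M₀=-2 kN·m at a=5 m (b=L-a=15):
  R_A = 6M₀ab/L³ = 6·(-2)·5·15/20³ = -9/80 kN
  M_A = M₀b(2a-b)/L² = (-2)·15·(2·5-15)/20² = 3/8 kN·m
  R_B = -6M₀ab/L³ = -6·(-2)·5·15/20³ = 9/80 kN
  M_B = M₀a(2b-a)/L² = (-2)·5·(2·15-5)/20² = -5/8 kN·m
Superposition: R_A = 3591/80 kN, M_A = 1603/8 kN·m, R_B = 8409/80 kN, M_B = -2405/8 kN·m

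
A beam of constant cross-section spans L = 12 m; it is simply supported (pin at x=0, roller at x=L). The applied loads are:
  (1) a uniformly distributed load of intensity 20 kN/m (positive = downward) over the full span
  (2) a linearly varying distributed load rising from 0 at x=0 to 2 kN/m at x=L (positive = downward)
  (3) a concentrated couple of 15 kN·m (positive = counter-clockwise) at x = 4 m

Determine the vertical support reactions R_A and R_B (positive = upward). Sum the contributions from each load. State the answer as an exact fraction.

Load 1 — uniform load w=20 kN/m over full span:
  R_A = wL/2 = 20·12/2 = 120 kN
  R_B = wL/2 = 20·12/2 = 120 kN
Load 2 — triangular load w₀=2 kN/m (0→w₀ over full span):
  R_A = w₀L/6 = 2·12/6 = 4 kN
  R_B = w₀L/3 = 2·12/3 = 8 kN
Load 3 — applied couple M₀=15 kN·m at a=4 m (b=L-a=8):
  R_A = M₀/L = 15/12 = 5/4 kN
  R_B = -M₀/L = -15/12 = -5/4 kN
Superposition: R_A = 501/4 kN, R_B = 507/4 kN

R_A = 501/4 kN, R_B = 507/4 kN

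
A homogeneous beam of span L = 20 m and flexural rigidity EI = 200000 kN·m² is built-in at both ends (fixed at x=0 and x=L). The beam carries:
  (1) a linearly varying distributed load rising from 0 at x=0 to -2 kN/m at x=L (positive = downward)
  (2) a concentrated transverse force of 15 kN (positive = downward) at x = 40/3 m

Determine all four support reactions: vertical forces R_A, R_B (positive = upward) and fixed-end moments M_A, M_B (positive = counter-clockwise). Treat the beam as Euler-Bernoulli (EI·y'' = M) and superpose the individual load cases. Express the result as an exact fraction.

R_A = -19/9 kN, M_A = -40/9 kN·m, R_B = -26/9 kN, M_B = -40/9 kN·m

Load 1 — triangular load w₀=-2 kN/m (0→w₀ over full span):
  R_A = 3w₀L/20 = 3·(-2)·20/20 = -6 kN
  M_A = w₀L²/30 = (-2)·20²/30 = -80/3 kN·m
  R_B = 7w₀L/20 = 7·(-2)·20/20 = -14 kN
  M_B = -w₀L²/20 = -(-2)·20²/20 = 40 kN·m
Load 2 — point force P=15 kN at a=40/3 m (b=L-a=20/3):
  R_A = Pb²(3a+b)/L³ = 15·(20/3)²·(3·(40/3)+(20/3))/20³ = 35/9 kN
  M_A = Pab²/L² = 15·(40/3)·(20/3)²/20² = 200/9 kN·m
  R_B = Pa²(a+3b)/L³ = 15·(40/3)²·((40/3)+3·(20/3))/20³ = 100/9 kN
  M_B = -Pa²b/L² = -15·(40/3)²·(20/3)/20² = -400/9 kN·m
Superposition: R_A = -19/9 kN, M_A = -40/9 kN·m, R_B = -26/9 kN, M_B = -40/9 kN·m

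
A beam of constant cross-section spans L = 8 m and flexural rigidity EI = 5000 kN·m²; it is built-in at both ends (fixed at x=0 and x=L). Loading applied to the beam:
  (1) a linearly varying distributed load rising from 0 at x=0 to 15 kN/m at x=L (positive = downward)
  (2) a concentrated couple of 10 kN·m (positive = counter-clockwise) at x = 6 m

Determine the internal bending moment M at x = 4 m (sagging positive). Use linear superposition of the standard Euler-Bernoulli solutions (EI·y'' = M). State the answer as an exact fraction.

Load 1 — triangular load w₀=15 kN/m (0→w₀ over full span):
  M_1 = 3w₀Lx/20 - w₀L²/30 - w₀x³/(6L) = 3·15·8·4/20 - 15·8²/30 - 15·4³/(6·8) = 20 kN·m
Load 2 — applied couple M₀=10 kN·m at a=6 m (b=L-a=2):
  M_2 = R_Ax - M_A  [x≤a] with R_A=45/32, M_A=25/8 = (45/32)·4 - (25/8) = 5/2 kN·m
Superposition: M = Σ M_i = 45/2 kN·m ≈ 22.500000 kN·m

M(4) = 45/2 kN·m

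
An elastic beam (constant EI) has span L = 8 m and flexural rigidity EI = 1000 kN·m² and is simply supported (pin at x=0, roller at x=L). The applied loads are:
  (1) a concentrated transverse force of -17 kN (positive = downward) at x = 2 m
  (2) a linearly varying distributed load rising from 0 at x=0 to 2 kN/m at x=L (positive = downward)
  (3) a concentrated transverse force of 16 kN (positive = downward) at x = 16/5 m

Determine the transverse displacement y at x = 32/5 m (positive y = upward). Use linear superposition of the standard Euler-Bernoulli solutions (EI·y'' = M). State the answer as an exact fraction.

Load 1 — point force P=-17 kN at a=2 m (b=L-a=6):
  y_1 = -Pa(L-x)(2Lx-a²-x²)/(6LEI)  [x>a] = -(-17)·2·(8-(32/5))·(2·8·(32/5)-2²-(32/5)²)/(6·8·1000) = 6103/93750 m
Load 2 — triangular load w₀=2 kN/m (0→w₀ over full span):
  y_2 = -w₀x(7L⁴-10L²x²+3x⁴)/(360LEI) = -2·(32/5)·(7·8⁴-10·8²·(32/5)²+3·(32/5)⁴)/(360·8·1000) = -65024/1953125 m
Load 3 — point force P=16 kN at a=16/5 m (b=L-a=24/5):
  y_3 = -Pa(L-x)(2Lx-a²-x²)/(6LEI)  [x>a] = -16·(16/5)·(8-(32/5))·(2·8·(32/5)-(16/5)²-(32/5)²)/(6·8·1000) = -4096/46875 m
Superposition: y = Σ y_i = -651269/11718750 m ≈ -0.055575 m

y(32/5) = -651269/11718750 m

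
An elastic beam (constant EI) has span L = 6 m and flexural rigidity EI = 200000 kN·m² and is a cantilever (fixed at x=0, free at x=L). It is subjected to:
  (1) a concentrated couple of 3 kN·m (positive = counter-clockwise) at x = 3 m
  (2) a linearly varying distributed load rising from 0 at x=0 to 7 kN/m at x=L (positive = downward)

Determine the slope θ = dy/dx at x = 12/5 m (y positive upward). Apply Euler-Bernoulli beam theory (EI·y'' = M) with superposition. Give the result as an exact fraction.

θ(12/5) = -21177/31250000 rad

Load 1 — applied couple M₀=3 kN·m at a=3 m (b=L-a=3):
  θ_1 = M₀x/EI  [x≤a] = 3·(12/5)/200000 = 9/250000 rad
Load 2 — triangular load w₀=7 kN/m (0→w₀ over full span):
  θ_2 = (w₀Lx²/4-w₀L²x/3-w₀x⁴/(24L))/EI = (7·6·(12/5)²/4-7·6²·(12/5)/3-7·(12/5)⁴/(24·6))/200000 = -11151/15625000 rad
Superposition: θ = Σ θ_i = -21177/31250000 rad ≈ -0.000678 rad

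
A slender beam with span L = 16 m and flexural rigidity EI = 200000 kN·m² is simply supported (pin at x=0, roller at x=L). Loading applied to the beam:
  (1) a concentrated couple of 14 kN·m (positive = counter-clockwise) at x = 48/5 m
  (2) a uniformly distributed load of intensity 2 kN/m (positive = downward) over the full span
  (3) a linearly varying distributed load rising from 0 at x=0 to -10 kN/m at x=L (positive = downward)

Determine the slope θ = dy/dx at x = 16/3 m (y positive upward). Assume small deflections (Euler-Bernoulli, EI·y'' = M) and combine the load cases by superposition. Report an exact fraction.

Load 1 — applied couple M₀=14 kN·m at a=48/5 m (b=L-a=32/5):
  θ_1 = (M₀x²/(2L)+C₁)/EI  [x≤a] with C₁=M₀(3b²-L²)/(6L)=-1456/75 = (14·(16/3)²/(2·16)+(-1456/75))/200000 = -49/1406250 rad
Load 2 — uniform load w=2 kN/m over full span:
  θ_2 = -w(L³-6Lx²+4x³)/(24EI) = -2·(16³-6·16·(16/3)²+4·(16/3)³)/(24·200000) = -208/253125 rad
Load 3 — triangular load w₀=-10 kN/m (0→w₀ over full span):
  θ_3 = -w₀(7L⁴-30L²x²+15x⁴)/(360LEI) = -(-10)·(7·16⁴-30·16²·(16/3)²+15·(16/3)⁴)/(360·16·200000) = 1664/759375 rad
Superposition: θ = Σ θ_i = 50677/37968750 rad ≈ 0.001335 rad

θ(16/3) = 50677/37968750 rad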